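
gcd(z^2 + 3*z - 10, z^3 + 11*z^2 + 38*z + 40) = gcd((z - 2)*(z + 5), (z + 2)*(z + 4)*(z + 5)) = z + 5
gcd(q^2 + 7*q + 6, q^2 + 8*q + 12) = q + 6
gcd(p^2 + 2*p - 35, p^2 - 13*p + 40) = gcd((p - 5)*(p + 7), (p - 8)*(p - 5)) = p - 5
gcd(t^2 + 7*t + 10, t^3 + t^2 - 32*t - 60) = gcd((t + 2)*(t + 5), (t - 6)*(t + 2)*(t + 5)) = t^2 + 7*t + 10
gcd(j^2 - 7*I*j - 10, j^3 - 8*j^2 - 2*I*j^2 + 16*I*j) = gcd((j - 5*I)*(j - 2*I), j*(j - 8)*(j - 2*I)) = j - 2*I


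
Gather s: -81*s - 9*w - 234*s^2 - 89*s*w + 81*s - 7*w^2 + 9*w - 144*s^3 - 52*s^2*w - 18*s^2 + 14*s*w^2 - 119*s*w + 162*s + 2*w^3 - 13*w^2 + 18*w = -144*s^3 + s^2*(-52*w - 252) + s*(14*w^2 - 208*w + 162) + 2*w^3 - 20*w^2 + 18*w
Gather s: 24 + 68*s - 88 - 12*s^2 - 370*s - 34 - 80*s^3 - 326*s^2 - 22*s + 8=-80*s^3 - 338*s^2 - 324*s - 90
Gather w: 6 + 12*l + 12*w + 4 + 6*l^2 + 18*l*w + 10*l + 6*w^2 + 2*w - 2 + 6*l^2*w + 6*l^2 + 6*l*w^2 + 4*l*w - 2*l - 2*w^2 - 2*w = 12*l^2 + 20*l + w^2*(6*l + 4) + w*(6*l^2 + 22*l + 12) + 8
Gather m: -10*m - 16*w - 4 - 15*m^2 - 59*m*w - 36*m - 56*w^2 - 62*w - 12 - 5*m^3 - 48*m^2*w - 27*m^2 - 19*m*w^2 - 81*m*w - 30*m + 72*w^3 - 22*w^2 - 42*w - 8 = -5*m^3 + m^2*(-48*w - 42) + m*(-19*w^2 - 140*w - 76) + 72*w^3 - 78*w^2 - 120*w - 24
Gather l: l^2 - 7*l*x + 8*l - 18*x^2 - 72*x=l^2 + l*(8 - 7*x) - 18*x^2 - 72*x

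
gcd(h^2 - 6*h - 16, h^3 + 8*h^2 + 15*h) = 1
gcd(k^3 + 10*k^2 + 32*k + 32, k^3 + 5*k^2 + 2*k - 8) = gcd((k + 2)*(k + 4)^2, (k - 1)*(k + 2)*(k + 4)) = k^2 + 6*k + 8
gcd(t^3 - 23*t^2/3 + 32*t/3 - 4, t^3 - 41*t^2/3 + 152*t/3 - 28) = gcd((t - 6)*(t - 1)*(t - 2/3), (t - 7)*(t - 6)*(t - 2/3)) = t^2 - 20*t/3 + 4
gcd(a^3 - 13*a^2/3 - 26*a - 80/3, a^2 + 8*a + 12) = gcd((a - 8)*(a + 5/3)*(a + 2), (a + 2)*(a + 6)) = a + 2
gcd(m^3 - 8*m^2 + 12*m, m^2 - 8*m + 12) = m^2 - 8*m + 12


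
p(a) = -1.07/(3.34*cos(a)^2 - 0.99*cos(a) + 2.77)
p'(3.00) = 0.02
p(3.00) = -0.15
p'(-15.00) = -0.14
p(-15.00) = -0.20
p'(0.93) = -0.23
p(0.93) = -0.32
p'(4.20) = -0.24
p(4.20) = -0.26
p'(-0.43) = 0.11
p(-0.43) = -0.23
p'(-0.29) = 0.07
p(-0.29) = -0.22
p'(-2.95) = -0.03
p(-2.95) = -0.15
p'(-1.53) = -0.10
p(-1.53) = -0.39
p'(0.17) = -0.04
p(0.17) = -0.21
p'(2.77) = 0.06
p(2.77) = -0.16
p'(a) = -1.07*(6.68*sin(a)*cos(a) - 0.99*sin(a))/(3.34*cos(a)^2 - 0.99*cos(a) + 2.77)^2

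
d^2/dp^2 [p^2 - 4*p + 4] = 2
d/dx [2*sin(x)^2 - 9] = 2*sin(2*x)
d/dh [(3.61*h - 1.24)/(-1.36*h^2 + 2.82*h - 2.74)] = (4.9096*h^2 - 3.3728*h - 6.3946)/(1.8496*h^4 - 7.6704*h^3 + 15.4052*h^2 - 15.4536*h + 7.5076)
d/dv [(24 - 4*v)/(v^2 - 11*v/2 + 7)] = 16*(v^2 - 12*v + 26)/(4*v^4 - 44*v^3 + 177*v^2 - 308*v + 196)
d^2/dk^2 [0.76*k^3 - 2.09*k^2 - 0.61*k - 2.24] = 4.56*k - 4.18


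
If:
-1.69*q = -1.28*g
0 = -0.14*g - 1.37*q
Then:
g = 0.00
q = 0.00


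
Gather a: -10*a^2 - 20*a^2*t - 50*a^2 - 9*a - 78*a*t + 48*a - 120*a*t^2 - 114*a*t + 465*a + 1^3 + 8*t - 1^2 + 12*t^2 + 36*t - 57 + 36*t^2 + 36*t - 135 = a^2*(-20*t - 60) + a*(-120*t^2 - 192*t + 504) + 48*t^2 + 80*t - 192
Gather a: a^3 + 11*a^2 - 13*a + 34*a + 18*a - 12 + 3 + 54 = a^3 + 11*a^2 + 39*a + 45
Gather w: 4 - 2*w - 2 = 2 - 2*w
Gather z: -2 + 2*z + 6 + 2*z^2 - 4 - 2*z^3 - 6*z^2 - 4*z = -2*z^3 - 4*z^2 - 2*z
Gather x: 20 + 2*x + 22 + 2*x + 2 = 4*x + 44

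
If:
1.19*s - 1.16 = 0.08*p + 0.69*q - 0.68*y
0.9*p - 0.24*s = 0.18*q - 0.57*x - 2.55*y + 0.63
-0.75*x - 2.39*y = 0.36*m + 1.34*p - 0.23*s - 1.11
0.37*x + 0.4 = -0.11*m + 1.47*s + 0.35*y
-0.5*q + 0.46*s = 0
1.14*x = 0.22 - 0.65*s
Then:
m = 4.60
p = -2.39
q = 0.32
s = 0.34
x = -0.00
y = 1.15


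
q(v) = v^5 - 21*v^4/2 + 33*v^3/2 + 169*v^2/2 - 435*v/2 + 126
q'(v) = 5*v^4 - 42*v^3 + 99*v^2/2 + 169*v - 435/2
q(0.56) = 32.62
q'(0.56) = -114.22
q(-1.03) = 408.66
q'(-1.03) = -287.53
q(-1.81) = 566.54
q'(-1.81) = -58.51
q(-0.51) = 255.97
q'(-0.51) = -284.91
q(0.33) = 63.90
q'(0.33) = -157.79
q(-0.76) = 329.11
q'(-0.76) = -297.24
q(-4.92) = -7758.88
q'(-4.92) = 8081.00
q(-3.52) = -933.42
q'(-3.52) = 2400.35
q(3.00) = 72.00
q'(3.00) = 6.00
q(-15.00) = -1324224.00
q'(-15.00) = 403260.00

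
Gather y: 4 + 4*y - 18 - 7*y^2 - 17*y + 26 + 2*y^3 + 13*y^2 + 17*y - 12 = 2*y^3 + 6*y^2 + 4*y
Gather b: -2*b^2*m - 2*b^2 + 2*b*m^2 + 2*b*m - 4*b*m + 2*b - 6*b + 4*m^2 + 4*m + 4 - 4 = b^2*(-2*m - 2) + b*(2*m^2 - 2*m - 4) + 4*m^2 + 4*m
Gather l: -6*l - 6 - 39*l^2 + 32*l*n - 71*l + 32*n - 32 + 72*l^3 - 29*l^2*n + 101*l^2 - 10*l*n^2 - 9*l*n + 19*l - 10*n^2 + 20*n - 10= 72*l^3 + l^2*(62 - 29*n) + l*(-10*n^2 + 23*n - 58) - 10*n^2 + 52*n - 48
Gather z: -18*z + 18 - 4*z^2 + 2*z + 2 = -4*z^2 - 16*z + 20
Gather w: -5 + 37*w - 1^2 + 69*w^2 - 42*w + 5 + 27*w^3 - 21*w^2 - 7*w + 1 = 27*w^3 + 48*w^2 - 12*w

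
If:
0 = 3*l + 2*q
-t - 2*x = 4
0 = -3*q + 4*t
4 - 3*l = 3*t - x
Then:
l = -32/15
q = 16/5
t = 12/5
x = -16/5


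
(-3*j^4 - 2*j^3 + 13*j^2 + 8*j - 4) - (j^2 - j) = -3*j^4 - 2*j^3 + 12*j^2 + 9*j - 4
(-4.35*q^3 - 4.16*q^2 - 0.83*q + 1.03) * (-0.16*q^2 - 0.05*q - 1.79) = 0.696*q^5 + 0.8831*q^4 + 8.1273*q^3 + 7.3231*q^2 + 1.4342*q - 1.8437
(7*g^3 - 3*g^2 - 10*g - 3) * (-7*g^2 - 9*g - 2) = -49*g^5 - 42*g^4 + 83*g^3 + 117*g^2 + 47*g + 6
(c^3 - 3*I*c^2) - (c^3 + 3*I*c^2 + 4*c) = -6*I*c^2 - 4*c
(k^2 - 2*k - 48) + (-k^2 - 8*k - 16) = -10*k - 64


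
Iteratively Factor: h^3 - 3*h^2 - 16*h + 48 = (h - 4)*(h^2 + h - 12) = (h - 4)*(h - 3)*(h + 4)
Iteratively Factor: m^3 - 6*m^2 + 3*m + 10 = (m - 5)*(m^2 - m - 2) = (m - 5)*(m + 1)*(m - 2)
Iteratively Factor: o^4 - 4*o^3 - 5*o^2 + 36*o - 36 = (o - 2)*(o^3 - 2*o^2 - 9*o + 18) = (o - 2)^2*(o^2 - 9) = (o - 2)^2*(o + 3)*(o - 3)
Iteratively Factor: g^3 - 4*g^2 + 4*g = (g)*(g^2 - 4*g + 4) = g*(g - 2)*(g - 2)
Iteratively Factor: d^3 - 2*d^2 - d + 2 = (d + 1)*(d^2 - 3*d + 2) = (d - 2)*(d + 1)*(d - 1)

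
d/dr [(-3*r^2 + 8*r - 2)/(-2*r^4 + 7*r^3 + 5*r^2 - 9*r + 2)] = (-12*r^5 + 69*r^4 - 128*r^3 + 29*r^2 + 8*r - 2)/(4*r^8 - 28*r^7 + 29*r^6 + 106*r^5 - 109*r^4 - 62*r^3 + 101*r^2 - 36*r + 4)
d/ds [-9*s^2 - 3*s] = -18*s - 3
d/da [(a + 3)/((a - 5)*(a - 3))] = (-a^2 - 6*a + 39)/(a^4 - 16*a^3 + 94*a^2 - 240*a + 225)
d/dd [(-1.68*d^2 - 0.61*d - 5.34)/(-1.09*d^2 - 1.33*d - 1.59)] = (1.5695*d^2 - 6.2988*d - 6.1323)/(1.1881*d^4 + 2.8994*d^3 + 5.2351*d^2 + 4.2294*d + 2.5281)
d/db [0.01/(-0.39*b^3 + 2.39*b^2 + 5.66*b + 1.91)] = (0.0117*b^2 - 0.0478*b - 0.0566)/(-0.39*b^3 + 2.39*b^2 + 5.66*b + 1.91)^2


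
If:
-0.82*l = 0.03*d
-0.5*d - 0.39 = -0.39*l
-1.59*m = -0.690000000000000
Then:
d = -0.76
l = 0.03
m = 0.43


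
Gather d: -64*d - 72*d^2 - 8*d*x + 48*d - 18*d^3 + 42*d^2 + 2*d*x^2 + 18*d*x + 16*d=-18*d^3 - 30*d^2 + d*(2*x^2 + 10*x)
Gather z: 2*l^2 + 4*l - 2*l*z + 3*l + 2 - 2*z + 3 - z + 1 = 2*l^2 + 7*l + z*(-2*l - 3) + 6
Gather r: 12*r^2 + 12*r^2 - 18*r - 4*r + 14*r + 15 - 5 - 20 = 24*r^2 - 8*r - 10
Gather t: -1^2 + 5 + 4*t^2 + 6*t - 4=4*t^2 + 6*t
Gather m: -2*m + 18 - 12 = 6 - 2*m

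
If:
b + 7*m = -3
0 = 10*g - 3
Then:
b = -7*m - 3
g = 3/10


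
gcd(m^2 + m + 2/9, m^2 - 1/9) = m + 1/3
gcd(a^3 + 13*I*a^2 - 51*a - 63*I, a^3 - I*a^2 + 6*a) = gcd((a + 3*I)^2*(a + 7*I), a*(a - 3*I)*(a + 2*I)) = 1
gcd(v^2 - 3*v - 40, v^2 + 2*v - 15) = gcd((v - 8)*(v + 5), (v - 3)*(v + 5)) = v + 5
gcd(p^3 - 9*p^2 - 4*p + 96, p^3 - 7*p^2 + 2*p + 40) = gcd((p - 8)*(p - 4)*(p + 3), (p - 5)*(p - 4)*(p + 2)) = p - 4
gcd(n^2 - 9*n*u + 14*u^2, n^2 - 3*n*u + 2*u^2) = -n + 2*u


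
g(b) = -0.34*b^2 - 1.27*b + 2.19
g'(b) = -0.68*b - 1.27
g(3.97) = -8.21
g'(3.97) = -3.97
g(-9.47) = -16.27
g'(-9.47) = 5.17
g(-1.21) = 3.23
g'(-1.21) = -0.45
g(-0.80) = 2.99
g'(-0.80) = -0.73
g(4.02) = -8.41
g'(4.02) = -4.00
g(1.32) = -0.08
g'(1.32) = -2.17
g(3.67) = -7.05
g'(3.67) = -3.77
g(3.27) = -5.60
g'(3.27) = -3.49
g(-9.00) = -13.92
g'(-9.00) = 4.85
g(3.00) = -4.68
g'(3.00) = -3.31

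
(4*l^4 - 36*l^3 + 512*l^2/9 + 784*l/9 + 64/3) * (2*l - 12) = 8*l^5 - 120*l^4 + 4912*l^3/9 - 4576*l^2/9 - 3008*l/3 - 256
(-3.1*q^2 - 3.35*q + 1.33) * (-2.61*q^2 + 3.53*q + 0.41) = 8.091*q^4 - 2.1995*q^3 - 16.5678*q^2 + 3.3214*q + 0.5453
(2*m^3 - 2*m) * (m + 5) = 2*m^4 + 10*m^3 - 2*m^2 - 10*m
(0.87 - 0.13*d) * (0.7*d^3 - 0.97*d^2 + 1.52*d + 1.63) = -0.091*d^4 + 0.7351*d^3 - 1.0415*d^2 + 1.1105*d + 1.4181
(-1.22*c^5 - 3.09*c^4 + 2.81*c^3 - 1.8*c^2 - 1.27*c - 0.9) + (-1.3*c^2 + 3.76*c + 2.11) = -1.22*c^5 - 3.09*c^4 + 2.81*c^3 - 3.1*c^2 + 2.49*c + 1.21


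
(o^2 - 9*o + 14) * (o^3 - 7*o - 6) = o^5 - 9*o^4 + 7*o^3 + 57*o^2 - 44*o - 84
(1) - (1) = 0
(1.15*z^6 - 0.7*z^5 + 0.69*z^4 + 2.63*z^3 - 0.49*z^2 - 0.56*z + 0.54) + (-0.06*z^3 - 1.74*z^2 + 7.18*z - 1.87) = 1.15*z^6 - 0.7*z^5 + 0.69*z^4 + 2.57*z^3 - 2.23*z^2 + 6.62*z - 1.33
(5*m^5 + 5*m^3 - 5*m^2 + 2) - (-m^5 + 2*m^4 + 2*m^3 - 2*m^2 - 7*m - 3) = 6*m^5 - 2*m^4 + 3*m^3 - 3*m^2 + 7*m + 5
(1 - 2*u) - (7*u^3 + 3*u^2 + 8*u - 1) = -7*u^3 - 3*u^2 - 10*u + 2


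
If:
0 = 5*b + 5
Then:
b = -1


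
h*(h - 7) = h^2 - 7*h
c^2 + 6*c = c*(c + 6)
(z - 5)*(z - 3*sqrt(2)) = z^2 - 5*z - 3*sqrt(2)*z + 15*sqrt(2)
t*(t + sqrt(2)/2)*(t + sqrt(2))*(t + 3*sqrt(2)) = t^4 + 9*sqrt(2)*t^3/2 + 10*t^2 + 3*sqrt(2)*t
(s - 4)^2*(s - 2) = s^3 - 10*s^2 + 32*s - 32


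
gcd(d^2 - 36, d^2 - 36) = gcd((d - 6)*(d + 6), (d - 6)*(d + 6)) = d^2 - 36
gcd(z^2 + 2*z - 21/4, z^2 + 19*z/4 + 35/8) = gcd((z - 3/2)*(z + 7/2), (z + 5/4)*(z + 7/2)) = z + 7/2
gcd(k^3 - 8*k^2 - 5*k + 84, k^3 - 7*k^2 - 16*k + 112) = k^2 - 11*k + 28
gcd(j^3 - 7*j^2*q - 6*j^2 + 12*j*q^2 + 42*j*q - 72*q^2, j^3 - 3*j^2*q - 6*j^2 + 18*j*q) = -j^2 + 3*j*q + 6*j - 18*q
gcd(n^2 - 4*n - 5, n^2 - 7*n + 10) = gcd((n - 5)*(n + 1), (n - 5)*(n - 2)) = n - 5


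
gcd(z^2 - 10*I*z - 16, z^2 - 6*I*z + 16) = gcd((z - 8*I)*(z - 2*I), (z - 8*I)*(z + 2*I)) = z - 8*I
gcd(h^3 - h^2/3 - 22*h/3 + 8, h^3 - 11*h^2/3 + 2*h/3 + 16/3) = h - 2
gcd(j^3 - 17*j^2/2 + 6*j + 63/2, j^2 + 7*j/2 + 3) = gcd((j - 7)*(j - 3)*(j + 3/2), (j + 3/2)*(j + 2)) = j + 3/2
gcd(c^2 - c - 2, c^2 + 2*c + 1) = c + 1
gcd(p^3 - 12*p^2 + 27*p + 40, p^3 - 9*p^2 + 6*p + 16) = p^2 - 7*p - 8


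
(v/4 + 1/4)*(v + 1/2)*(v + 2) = v^3/4 + 7*v^2/8 + 7*v/8 + 1/4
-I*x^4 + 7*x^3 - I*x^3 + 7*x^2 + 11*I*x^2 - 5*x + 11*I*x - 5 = (x + I)^2*(x + 5*I)*(-I*x - I)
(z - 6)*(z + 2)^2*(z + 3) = z^4 + z^3 - 26*z^2 - 84*z - 72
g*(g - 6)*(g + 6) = g^3 - 36*g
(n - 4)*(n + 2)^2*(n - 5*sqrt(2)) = n^4 - 5*sqrt(2)*n^3 - 12*n^2 - 16*n + 60*sqrt(2)*n + 80*sqrt(2)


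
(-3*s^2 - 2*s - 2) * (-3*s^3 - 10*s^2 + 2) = 9*s^5 + 36*s^4 + 26*s^3 + 14*s^2 - 4*s - 4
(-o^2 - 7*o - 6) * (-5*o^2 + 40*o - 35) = 5*o^4 - 5*o^3 - 215*o^2 + 5*o + 210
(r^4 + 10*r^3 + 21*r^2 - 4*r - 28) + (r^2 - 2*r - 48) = r^4 + 10*r^3 + 22*r^2 - 6*r - 76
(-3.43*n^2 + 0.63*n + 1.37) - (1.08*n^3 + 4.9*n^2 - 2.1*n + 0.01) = -1.08*n^3 - 8.33*n^2 + 2.73*n + 1.36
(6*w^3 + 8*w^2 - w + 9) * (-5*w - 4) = -30*w^4 - 64*w^3 - 27*w^2 - 41*w - 36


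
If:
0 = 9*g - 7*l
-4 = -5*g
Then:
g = 4/5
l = 36/35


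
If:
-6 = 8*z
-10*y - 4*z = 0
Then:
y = 3/10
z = -3/4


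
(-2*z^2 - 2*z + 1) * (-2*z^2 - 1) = 4*z^4 + 4*z^3 + 2*z - 1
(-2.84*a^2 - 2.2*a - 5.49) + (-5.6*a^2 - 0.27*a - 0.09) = -8.44*a^2 - 2.47*a - 5.58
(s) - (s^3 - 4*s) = -s^3 + 5*s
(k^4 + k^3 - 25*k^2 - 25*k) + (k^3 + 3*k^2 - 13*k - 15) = k^4 + 2*k^3 - 22*k^2 - 38*k - 15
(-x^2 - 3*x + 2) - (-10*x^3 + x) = 10*x^3 - x^2 - 4*x + 2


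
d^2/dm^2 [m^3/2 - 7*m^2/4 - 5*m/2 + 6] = 3*m - 7/2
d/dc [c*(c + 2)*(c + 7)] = 3*c^2 + 18*c + 14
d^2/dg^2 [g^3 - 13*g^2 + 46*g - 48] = 6*g - 26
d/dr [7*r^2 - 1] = 14*r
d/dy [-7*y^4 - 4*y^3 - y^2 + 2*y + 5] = -28*y^3 - 12*y^2 - 2*y + 2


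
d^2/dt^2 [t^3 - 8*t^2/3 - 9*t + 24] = 6*t - 16/3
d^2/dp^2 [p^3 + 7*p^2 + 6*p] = 6*p + 14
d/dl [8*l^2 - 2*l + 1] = 16*l - 2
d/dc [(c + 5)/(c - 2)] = -7/(c - 2)^2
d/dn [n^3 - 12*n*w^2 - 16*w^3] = 3*n^2 - 12*w^2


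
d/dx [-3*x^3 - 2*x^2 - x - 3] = -9*x^2 - 4*x - 1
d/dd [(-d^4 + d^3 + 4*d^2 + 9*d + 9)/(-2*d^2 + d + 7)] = (4*d^5 - 5*d^4 - 26*d^3 + 43*d^2 + 92*d + 54)/(4*d^4 - 4*d^3 - 27*d^2 + 14*d + 49)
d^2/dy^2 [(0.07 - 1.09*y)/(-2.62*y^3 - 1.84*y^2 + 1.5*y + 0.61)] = (44.893176*y^5 + 25.761936*y^4 + 10.548712*y^3 + 21.133104*y^2 + 7.828452*y - 2.466836)/(17.984728*y^9 + 37.891488*y^8 - 4.278984*y^7 - 49.719548*y^6 - 15.194328*y^5 + 20.608152*y^4 + 9.651306*y^3 - 2.063508*y^2 - 1.67445*y - 0.226981)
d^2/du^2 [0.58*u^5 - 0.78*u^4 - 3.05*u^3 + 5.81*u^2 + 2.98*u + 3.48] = 11.6*u^3 - 9.36*u^2 - 18.3*u + 11.62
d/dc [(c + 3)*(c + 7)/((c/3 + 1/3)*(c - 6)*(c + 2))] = 3*(-c^4 - 20*c^3 - 49*c^2 + 102*c + 216)/(c^6 - 6*c^5 - 23*c^4 + 72*c^3 + 328*c^2 + 384*c + 144)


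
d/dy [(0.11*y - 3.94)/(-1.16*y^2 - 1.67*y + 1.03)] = (0.1276*y^2 - 9.1408*y - 6.4665)/(1.3456*y^4 + 3.8744*y^3 + 0.3993*y^2 - 3.4402*y + 1.0609)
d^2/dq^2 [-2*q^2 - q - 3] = -4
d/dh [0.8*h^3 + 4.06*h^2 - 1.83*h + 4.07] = 2.4*h^2 + 8.12*h - 1.83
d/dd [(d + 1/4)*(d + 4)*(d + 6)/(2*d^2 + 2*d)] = (d^4/2 + d^3 - 65*d^2/8 - 6*d - 3)/(d^2*(d^2 + 2*d + 1))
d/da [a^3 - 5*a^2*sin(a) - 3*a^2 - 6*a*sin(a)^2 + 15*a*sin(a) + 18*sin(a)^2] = -5*a^2*cos(a) + 3*a^2 - 10*a*sin(a) - 6*a*sin(2*a) + 15*a*cos(a) - 6*a - 6*sin(a)^2 + 15*sin(a) + 18*sin(2*a)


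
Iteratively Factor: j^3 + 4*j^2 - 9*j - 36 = (j + 3)*(j^2 + j - 12) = (j - 3)*(j + 3)*(j + 4)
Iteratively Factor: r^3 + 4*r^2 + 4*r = (r + 2)*(r^2 + 2*r) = (r + 2)^2*(r)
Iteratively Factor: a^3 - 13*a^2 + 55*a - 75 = (a - 5)*(a^2 - 8*a + 15) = (a - 5)*(a - 3)*(a - 5)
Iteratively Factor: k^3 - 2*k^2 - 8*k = (k + 2)*(k^2 - 4*k) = (k - 4)*(k + 2)*(k)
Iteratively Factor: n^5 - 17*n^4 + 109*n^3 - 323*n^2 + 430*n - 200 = (n - 4)*(n^4 - 13*n^3 + 57*n^2 - 95*n + 50) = (n - 4)*(n - 1)*(n^3 - 12*n^2 + 45*n - 50) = (n - 5)*(n - 4)*(n - 1)*(n^2 - 7*n + 10) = (n - 5)*(n - 4)*(n - 2)*(n - 1)*(n - 5)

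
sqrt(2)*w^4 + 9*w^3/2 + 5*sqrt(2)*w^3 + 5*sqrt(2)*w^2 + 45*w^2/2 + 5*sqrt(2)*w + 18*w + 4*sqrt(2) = (w + 1)*(w + 4)*(w + 2*sqrt(2))*(sqrt(2)*w + 1/2)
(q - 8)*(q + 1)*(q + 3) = q^3 - 4*q^2 - 29*q - 24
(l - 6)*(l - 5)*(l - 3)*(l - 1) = l^4 - 15*l^3 + 77*l^2 - 153*l + 90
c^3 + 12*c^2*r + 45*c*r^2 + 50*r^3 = (c + 2*r)*(c + 5*r)^2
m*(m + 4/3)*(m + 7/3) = m^3 + 11*m^2/3 + 28*m/9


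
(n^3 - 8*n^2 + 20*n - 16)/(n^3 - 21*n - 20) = (-n^3 + 8*n^2 - 20*n + 16)/(-n^3 + 21*n + 20)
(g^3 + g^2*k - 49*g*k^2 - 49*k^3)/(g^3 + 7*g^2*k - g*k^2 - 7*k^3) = (g - 7*k)/(g - k)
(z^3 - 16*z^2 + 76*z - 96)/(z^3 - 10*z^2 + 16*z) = (z - 6)/z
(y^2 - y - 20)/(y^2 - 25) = (y + 4)/(y + 5)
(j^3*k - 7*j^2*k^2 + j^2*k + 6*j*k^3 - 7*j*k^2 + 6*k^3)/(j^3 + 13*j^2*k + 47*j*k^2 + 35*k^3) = k*(j^3 - 7*j^2*k + j^2 + 6*j*k^2 - 7*j*k + 6*k^2)/(j^3 + 13*j^2*k + 47*j*k^2 + 35*k^3)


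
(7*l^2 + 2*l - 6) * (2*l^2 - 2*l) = 14*l^4 - 10*l^3 - 16*l^2 + 12*l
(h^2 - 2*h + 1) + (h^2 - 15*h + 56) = 2*h^2 - 17*h + 57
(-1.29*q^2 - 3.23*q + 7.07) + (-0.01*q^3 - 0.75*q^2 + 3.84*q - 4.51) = -0.01*q^3 - 2.04*q^2 + 0.61*q + 2.56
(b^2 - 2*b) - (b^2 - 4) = 4 - 2*b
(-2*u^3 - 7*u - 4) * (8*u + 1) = -16*u^4 - 2*u^3 - 56*u^2 - 39*u - 4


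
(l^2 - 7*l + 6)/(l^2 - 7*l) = (l^2 - 7*l + 6)/(l*(l - 7))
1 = 1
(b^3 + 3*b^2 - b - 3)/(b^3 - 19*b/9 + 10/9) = 9*(b^2 + 4*b + 3)/(9*b^2 + 9*b - 10)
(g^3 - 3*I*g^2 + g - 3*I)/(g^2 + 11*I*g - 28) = (g^3 - 3*I*g^2 + g - 3*I)/(g^2 + 11*I*g - 28)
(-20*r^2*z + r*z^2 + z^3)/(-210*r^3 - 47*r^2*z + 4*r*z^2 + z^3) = z*(-4*r + z)/(-42*r^2 - r*z + z^2)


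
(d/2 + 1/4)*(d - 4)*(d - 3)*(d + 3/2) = d^4/2 - 5*d^3/2 - 5*d^2/8 + 75*d/8 + 9/2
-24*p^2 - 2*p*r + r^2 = (-6*p + r)*(4*p + r)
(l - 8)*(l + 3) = l^2 - 5*l - 24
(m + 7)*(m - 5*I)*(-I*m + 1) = -I*m^3 - 4*m^2 - 7*I*m^2 - 28*m - 5*I*m - 35*I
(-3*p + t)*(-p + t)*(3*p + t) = 9*p^3 - 9*p^2*t - p*t^2 + t^3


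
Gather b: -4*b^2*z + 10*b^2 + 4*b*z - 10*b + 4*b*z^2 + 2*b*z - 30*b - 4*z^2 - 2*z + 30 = b^2*(10 - 4*z) + b*(4*z^2 + 6*z - 40) - 4*z^2 - 2*z + 30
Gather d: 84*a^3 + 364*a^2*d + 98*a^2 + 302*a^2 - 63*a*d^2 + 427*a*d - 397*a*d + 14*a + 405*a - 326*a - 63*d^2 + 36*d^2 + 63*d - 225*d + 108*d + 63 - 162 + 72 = 84*a^3 + 400*a^2 + 93*a + d^2*(-63*a - 27) + d*(364*a^2 + 30*a - 54) - 27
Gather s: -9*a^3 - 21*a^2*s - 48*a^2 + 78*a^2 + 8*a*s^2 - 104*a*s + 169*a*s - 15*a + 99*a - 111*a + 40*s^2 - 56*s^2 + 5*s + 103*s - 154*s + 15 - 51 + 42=-9*a^3 + 30*a^2 - 27*a + s^2*(8*a - 16) + s*(-21*a^2 + 65*a - 46) + 6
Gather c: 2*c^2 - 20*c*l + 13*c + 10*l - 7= 2*c^2 + c*(13 - 20*l) + 10*l - 7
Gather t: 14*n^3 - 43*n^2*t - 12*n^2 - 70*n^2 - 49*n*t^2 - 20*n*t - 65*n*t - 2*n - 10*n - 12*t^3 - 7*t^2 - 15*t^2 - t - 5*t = 14*n^3 - 82*n^2 - 12*n - 12*t^3 + t^2*(-49*n - 22) + t*(-43*n^2 - 85*n - 6)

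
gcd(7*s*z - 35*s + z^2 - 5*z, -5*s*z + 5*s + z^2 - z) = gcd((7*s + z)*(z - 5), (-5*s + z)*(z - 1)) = 1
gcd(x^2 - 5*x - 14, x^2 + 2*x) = x + 2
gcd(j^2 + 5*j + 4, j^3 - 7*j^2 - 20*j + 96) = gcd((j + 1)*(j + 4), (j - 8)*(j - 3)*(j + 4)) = j + 4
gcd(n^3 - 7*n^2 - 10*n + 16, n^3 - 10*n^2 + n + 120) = n - 8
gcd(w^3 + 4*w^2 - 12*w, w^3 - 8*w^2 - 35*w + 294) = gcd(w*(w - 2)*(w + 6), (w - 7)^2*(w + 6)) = w + 6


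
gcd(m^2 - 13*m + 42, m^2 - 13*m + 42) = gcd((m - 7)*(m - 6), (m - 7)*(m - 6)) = m^2 - 13*m + 42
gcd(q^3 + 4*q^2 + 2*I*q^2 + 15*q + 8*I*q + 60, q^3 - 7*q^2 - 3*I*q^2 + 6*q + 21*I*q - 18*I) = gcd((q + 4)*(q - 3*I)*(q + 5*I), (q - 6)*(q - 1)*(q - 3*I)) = q - 3*I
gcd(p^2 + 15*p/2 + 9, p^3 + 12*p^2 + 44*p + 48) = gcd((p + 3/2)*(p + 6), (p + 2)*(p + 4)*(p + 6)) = p + 6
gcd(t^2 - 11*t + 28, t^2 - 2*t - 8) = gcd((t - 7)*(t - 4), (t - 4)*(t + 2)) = t - 4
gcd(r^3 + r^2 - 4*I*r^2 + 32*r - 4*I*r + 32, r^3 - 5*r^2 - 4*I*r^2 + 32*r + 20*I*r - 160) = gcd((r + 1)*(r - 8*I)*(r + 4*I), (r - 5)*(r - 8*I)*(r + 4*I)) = r^2 - 4*I*r + 32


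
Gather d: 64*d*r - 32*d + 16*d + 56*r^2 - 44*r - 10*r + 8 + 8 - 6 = d*(64*r - 16) + 56*r^2 - 54*r + 10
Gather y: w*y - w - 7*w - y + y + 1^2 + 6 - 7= w*y - 8*w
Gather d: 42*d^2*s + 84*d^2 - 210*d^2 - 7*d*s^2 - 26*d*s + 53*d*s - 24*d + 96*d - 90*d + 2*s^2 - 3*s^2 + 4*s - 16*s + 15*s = d^2*(42*s - 126) + d*(-7*s^2 + 27*s - 18) - s^2 + 3*s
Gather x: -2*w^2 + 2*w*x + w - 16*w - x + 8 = -2*w^2 - 15*w + x*(2*w - 1) + 8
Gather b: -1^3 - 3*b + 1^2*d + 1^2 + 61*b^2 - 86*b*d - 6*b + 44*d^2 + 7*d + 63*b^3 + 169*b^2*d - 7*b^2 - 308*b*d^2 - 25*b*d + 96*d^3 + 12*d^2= 63*b^3 + b^2*(169*d + 54) + b*(-308*d^2 - 111*d - 9) + 96*d^3 + 56*d^2 + 8*d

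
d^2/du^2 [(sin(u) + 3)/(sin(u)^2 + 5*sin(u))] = (-sin(u)^2 - 7*sin(u) - 43 - 57/sin(u) + 90/sin(u)^2 + 150/sin(u)^3)/(sin(u) + 5)^3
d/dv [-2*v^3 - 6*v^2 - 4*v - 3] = -6*v^2 - 12*v - 4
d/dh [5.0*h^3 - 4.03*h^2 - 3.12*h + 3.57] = 15.0*h^2 - 8.06*h - 3.12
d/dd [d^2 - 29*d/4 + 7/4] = 2*d - 29/4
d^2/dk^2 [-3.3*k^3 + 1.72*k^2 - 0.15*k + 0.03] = 3.44 - 19.8*k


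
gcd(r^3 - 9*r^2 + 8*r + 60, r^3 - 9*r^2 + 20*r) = r - 5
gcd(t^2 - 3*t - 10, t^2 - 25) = t - 5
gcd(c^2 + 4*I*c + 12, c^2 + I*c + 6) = c - 2*I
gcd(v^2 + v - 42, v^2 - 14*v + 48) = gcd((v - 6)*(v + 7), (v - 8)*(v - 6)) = v - 6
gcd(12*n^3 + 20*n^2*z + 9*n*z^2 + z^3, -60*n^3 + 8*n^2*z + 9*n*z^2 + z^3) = 6*n + z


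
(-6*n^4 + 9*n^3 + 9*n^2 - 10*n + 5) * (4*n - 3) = -24*n^5 + 54*n^4 + 9*n^3 - 67*n^2 + 50*n - 15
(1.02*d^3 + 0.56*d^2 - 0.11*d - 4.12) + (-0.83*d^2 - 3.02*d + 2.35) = 1.02*d^3 - 0.27*d^2 - 3.13*d - 1.77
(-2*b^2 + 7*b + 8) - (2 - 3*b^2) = b^2 + 7*b + 6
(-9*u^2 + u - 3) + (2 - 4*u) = -9*u^2 - 3*u - 1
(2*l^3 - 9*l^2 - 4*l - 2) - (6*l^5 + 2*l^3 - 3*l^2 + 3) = -6*l^5 - 6*l^2 - 4*l - 5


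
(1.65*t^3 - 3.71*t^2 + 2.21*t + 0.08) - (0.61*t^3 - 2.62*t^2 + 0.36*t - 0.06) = 1.04*t^3 - 1.09*t^2 + 1.85*t + 0.14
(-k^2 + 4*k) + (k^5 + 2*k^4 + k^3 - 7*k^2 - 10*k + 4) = k^5 + 2*k^4 + k^3 - 8*k^2 - 6*k + 4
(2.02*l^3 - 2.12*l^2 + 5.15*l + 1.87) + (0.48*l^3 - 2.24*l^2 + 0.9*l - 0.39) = 2.5*l^3 - 4.36*l^2 + 6.05*l + 1.48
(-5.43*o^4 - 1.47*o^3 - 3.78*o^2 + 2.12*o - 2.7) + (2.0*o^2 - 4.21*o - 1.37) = -5.43*o^4 - 1.47*o^3 - 1.78*o^2 - 2.09*o - 4.07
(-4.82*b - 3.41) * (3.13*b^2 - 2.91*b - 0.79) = -15.0866*b^3 + 3.3529*b^2 + 13.7309*b + 2.6939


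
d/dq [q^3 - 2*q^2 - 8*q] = 3*q^2 - 4*q - 8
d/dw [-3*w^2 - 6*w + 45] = -6*w - 6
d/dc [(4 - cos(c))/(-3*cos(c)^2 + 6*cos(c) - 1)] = (-3*sin(c)^2 - 24*cos(c) + 26)*sin(c)/(3*cos(c)^2 - 6*cos(c) + 1)^2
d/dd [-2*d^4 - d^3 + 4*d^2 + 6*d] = -8*d^3 - 3*d^2 + 8*d + 6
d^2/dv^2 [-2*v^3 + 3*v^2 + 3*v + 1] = 6 - 12*v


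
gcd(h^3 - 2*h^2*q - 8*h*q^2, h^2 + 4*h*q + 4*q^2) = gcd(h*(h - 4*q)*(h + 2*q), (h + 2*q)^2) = h + 2*q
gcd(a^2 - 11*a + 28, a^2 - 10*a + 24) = a - 4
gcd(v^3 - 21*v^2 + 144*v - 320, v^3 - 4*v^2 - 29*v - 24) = v - 8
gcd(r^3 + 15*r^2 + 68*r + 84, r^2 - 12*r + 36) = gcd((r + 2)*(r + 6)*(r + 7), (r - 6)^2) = 1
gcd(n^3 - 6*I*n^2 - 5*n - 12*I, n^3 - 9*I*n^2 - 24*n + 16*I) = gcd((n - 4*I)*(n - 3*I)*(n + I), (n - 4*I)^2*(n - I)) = n - 4*I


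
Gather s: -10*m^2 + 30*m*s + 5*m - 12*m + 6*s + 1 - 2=-10*m^2 - 7*m + s*(30*m + 6) - 1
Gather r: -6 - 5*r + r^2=r^2 - 5*r - 6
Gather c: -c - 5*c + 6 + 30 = 36 - 6*c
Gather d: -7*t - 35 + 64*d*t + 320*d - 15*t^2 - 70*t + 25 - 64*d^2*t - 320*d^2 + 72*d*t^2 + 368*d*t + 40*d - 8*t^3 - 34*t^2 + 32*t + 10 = d^2*(-64*t - 320) + d*(72*t^2 + 432*t + 360) - 8*t^3 - 49*t^2 - 45*t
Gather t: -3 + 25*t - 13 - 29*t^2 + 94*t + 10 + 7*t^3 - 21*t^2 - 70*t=7*t^3 - 50*t^2 + 49*t - 6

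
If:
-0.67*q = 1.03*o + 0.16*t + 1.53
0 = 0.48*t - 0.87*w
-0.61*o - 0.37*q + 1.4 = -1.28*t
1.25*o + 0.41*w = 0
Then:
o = 0.30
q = -2.35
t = -1.63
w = -0.90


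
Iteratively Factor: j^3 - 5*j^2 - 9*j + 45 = (j - 3)*(j^2 - 2*j - 15) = (j - 3)*(j + 3)*(j - 5)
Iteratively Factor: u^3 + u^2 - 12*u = (u - 3)*(u^2 + 4*u) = (u - 3)*(u + 4)*(u)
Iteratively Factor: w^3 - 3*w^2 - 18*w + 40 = (w + 4)*(w^2 - 7*w + 10) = (w - 2)*(w + 4)*(w - 5)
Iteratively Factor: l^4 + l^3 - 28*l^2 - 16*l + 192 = (l - 3)*(l^3 + 4*l^2 - 16*l - 64) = (l - 4)*(l - 3)*(l^2 + 8*l + 16) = (l - 4)*(l - 3)*(l + 4)*(l + 4)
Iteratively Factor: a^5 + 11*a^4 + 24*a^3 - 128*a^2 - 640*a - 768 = (a - 4)*(a^4 + 15*a^3 + 84*a^2 + 208*a + 192) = (a - 4)*(a + 4)*(a^3 + 11*a^2 + 40*a + 48) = (a - 4)*(a + 3)*(a + 4)*(a^2 + 8*a + 16) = (a - 4)*(a + 3)*(a + 4)^2*(a + 4)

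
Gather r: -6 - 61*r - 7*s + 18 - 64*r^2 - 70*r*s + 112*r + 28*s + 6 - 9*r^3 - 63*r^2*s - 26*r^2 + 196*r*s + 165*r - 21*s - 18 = -9*r^3 + r^2*(-63*s - 90) + r*(126*s + 216)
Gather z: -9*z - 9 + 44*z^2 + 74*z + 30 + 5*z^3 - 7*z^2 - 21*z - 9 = 5*z^3 + 37*z^2 + 44*z + 12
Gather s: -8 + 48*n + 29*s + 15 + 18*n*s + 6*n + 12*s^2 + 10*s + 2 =54*n + 12*s^2 + s*(18*n + 39) + 9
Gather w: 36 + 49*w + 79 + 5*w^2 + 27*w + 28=5*w^2 + 76*w + 143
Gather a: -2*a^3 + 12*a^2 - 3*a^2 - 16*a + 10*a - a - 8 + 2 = -2*a^3 + 9*a^2 - 7*a - 6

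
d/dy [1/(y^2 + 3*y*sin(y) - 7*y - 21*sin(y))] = (-3*y*cos(y) - 2*y - 3*sin(y) + 21*cos(y) + 7)/((y - 7)^2*(y + 3*sin(y))^2)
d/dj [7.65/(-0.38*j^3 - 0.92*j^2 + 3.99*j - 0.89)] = (8.721*j^2 + 14.076*j - 30.5235)/(0.38*j^3 + 0.92*j^2 - 3.99*j + 0.89)^2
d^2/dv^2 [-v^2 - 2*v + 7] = -2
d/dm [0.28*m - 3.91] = 0.280000000000000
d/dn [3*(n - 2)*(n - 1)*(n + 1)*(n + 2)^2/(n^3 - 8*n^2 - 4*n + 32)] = 6*(n^3 - 11*n^2 - 16*n + 5)/(n^2 - 16*n + 64)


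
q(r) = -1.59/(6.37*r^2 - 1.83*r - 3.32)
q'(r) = -1.59*(1.83 - 12.74*r)/(6.37*r^2 - 1.83*r - 3.32)^2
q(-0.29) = 0.71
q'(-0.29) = -1.73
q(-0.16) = 0.56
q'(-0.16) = -0.75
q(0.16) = 0.46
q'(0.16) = 0.03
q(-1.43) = -0.13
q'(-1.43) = -0.21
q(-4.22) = -0.01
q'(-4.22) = -0.01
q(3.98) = -0.02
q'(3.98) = 0.01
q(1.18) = -0.47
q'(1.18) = 1.83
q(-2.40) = -0.04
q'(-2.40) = -0.04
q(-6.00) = -0.01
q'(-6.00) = -0.00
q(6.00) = -0.01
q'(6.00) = 0.00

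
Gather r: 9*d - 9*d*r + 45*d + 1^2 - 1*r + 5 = 54*d + r*(-9*d - 1) + 6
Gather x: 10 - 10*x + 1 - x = 11 - 11*x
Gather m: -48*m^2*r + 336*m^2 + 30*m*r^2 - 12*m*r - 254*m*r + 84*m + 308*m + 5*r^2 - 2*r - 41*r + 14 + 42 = m^2*(336 - 48*r) + m*(30*r^2 - 266*r + 392) + 5*r^2 - 43*r + 56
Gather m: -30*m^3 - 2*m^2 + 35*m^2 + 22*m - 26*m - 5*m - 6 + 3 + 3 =-30*m^3 + 33*m^2 - 9*m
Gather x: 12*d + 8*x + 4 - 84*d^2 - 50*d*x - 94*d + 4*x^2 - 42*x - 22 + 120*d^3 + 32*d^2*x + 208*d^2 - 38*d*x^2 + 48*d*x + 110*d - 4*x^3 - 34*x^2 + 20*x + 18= 120*d^3 + 124*d^2 + 28*d - 4*x^3 + x^2*(-38*d - 30) + x*(32*d^2 - 2*d - 14)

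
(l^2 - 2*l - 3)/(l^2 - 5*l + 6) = (l + 1)/(l - 2)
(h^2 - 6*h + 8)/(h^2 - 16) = (h - 2)/(h + 4)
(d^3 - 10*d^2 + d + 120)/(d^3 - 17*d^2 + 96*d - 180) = (d^2 - 5*d - 24)/(d^2 - 12*d + 36)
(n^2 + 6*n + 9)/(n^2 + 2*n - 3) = (n + 3)/(n - 1)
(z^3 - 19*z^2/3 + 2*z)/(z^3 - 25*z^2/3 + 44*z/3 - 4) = z/(z - 2)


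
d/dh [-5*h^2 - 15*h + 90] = -10*h - 15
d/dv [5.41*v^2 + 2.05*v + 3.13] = 10.82*v + 2.05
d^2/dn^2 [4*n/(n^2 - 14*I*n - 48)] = 8*(-4*n*(n - 7*I)^2 + (-3*n + 14*I)*(-n^2 + 14*I*n + 48))/(-n^2 + 14*I*n + 48)^3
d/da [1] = 0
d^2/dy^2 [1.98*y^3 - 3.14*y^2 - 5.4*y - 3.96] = 11.88*y - 6.28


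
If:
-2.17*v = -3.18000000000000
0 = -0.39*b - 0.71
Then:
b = -1.82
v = 1.47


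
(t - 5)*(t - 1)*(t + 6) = t^3 - 31*t + 30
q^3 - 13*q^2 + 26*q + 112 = (q - 8)*(q - 7)*(q + 2)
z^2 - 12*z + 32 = (z - 8)*(z - 4)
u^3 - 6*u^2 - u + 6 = (u - 6)*(u - 1)*(u + 1)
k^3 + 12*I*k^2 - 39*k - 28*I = (k + I)*(k + 4*I)*(k + 7*I)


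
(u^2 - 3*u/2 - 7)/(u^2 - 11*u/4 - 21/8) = 4*(u + 2)/(4*u + 3)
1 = 1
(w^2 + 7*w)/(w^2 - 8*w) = (w + 7)/(w - 8)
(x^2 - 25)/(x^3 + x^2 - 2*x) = (x^2 - 25)/(x*(x^2 + x - 2))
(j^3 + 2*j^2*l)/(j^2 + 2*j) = j*(j + 2*l)/(j + 2)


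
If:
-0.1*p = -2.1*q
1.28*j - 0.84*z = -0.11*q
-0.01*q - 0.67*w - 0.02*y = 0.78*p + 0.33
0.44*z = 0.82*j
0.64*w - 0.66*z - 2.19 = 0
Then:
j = 0.536585365853659*z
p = 29.2416851441242*z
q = 1.39246119733925*z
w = 1.03125*z + 3.421875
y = -1175.66882621951*z - 131.1328125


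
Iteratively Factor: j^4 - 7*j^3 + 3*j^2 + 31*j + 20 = (j - 4)*(j^3 - 3*j^2 - 9*j - 5) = (j - 4)*(j + 1)*(j^2 - 4*j - 5) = (j - 5)*(j - 4)*(j + 1)*(j + 1)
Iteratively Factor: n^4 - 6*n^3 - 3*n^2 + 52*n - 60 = (n + 3)*(n^3 - 9*n^2 + 24*n - 20) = (n - 5)*(n + 3)*(n^2 - 4*n + 4) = (n - 5)*(n - 2)*(n + 3)*(n - 2)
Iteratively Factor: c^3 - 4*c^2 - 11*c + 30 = (c - 2)*(c^2 - 2*c - 15) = (c - 5)*(c - 2)*(c + 3)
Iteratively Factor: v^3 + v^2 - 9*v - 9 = (v + 3)*(v^2 - 2*v - 3) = (v + 1)*(v + 3)*(v - 3)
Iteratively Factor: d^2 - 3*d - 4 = (d - 4)*(d + 1)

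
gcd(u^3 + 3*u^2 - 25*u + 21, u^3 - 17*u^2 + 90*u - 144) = u - 3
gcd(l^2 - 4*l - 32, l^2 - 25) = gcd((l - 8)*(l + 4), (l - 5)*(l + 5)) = 1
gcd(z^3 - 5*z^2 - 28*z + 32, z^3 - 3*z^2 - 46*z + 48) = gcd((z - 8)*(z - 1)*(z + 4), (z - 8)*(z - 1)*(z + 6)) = z^2 - 9*z + 8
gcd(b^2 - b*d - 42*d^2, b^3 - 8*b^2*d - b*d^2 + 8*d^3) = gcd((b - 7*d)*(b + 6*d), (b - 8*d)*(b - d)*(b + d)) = 1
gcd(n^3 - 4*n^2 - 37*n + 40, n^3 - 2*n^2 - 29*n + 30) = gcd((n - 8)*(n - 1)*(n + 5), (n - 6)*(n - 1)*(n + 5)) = n^2 + 4*n - 5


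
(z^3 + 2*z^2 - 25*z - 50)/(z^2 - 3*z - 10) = z + 5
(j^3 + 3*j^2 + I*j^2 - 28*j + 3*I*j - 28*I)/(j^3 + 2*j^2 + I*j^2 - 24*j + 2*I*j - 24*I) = (j + 7)/(j + 6)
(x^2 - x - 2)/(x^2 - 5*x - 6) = (x - 2)/(x - 6)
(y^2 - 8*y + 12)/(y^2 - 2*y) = (y - 6)/y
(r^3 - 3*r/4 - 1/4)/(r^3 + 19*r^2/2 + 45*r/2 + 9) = (2*r^2 - r - 1)/(2*(r^2 + 9*r + 18))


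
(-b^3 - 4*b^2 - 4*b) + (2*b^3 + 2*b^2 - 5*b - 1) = b^3 - 2*b^2 - 9*b - 1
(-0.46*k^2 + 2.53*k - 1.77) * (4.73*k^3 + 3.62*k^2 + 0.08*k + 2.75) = -2.1758*k^5 + 10.3017*k^4 + 0.749699999999998*k^3 - 7.47*k^2 + 6.8159*k - 4.8675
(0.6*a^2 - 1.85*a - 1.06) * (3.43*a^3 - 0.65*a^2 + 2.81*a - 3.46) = 2.058*a^5 - 6.7355*a^4 - 0.7473*a^3 - 6.5855*a^2 + 3.4224*a + 3.6676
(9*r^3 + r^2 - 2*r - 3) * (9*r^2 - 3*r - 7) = 81*r^5 - 18*r^4 - 84*r^3 - 28*r^2 + 23*r + 21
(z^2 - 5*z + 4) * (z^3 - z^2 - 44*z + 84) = z^5 - 6*z^4 - 35*z^3 + 300*z^2 - 596*z + 336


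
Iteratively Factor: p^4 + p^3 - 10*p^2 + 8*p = (p)*(p^3 + p^2 - 10*p + 8) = p*(p - 2)*(p^2 + 3*p - 4) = p*(p - 2)*(p - 1)*(p + 4)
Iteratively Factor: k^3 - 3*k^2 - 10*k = (k + 2)*(k^2 - 5*k) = k*(k + 2)*(k - 5)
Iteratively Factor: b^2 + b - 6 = (b + 3)*(b - 2)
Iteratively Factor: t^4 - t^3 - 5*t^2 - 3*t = (t + 1)*(t^3 - 2*t^2 - 3*t) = t*(t + 1)*(t^2 - 2*t - 3) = t*(t - 3)*(t + 1)*(t + 1)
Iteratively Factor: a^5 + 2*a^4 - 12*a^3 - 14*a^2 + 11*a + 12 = (a + 4)*(a^4 - 2*a^3 - 4*a^2 + 2*a + 3) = (a + 1)*(a + 4)*(a^3 - 3*a^2 - a + 3) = (a + 1)^2*(a + 4)*(a^2 - 4*a + 3) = (a - 1)*(a + 1)^2*(a + 4)*(a - 3)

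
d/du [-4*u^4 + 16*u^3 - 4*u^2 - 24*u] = -16*u^3 + 48*u^2 - 8*u - 24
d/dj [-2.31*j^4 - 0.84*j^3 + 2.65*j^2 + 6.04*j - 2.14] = -9.24*j^3 - 2.52*j^2 + 5.3*j + 6.04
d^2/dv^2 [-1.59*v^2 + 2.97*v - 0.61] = -3.18000000000000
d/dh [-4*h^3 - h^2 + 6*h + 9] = -12*h^2 - 2*h + 6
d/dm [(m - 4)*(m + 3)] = 2*m - 1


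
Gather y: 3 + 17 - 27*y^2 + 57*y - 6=-27*y^2 + 57*y + 14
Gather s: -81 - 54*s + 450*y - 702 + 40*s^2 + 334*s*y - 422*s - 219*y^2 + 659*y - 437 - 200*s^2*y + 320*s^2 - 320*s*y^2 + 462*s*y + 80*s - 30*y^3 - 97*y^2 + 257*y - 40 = s^2*(360 - 200*y) + s*(-320*y^2 + 796*y - 396) - 30*y^3 - 316*y^2 + 1366*y - 1260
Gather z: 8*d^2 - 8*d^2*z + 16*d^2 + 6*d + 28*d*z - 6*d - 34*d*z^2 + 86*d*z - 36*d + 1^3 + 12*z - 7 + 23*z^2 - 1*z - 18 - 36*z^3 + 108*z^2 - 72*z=24*d^2 - 36*d - 36*z^3 + z^2*(131 - 34*d) + z*(-8*d^2 + 114*d - 61) - 24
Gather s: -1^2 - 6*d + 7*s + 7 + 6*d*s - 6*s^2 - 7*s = 6*d*s - 6*d - 6*s^2 + 6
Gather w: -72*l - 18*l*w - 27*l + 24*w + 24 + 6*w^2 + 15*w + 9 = -99*l + 6*w^2 + w*(39 - 18*l) + 33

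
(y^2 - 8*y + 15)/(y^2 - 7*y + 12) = (y - 5)/(y - 4)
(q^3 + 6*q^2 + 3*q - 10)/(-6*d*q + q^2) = (-q^3 - 6*q^2 - 3*q + 10)/(q*(6*d - q))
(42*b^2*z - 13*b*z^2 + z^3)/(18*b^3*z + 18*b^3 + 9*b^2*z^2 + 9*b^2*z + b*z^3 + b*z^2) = z*(42*b^2 - 13*b*z + z^2)/(b*(18*b^2*z + 18*b^2 + 9*b*z^2 + 9*b*z + z^3 + z^2))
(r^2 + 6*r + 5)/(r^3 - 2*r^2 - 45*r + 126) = (r^2 + 6*r + 5)/(r^3 - 2*r^2 - 45*r + 126)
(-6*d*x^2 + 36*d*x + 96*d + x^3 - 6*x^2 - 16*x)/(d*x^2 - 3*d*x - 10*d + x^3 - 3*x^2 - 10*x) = (-6*d*x + 48*d + x^2 - 8*x)/(d*x - 5*d + x^2 - 5*x)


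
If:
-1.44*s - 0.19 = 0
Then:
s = -0.13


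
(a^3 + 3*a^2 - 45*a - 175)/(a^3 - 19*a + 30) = (a^2 - 2*a - 35)/(a^2 - 5*a + 6)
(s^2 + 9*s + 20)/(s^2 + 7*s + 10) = (s + 4)/(s + 2)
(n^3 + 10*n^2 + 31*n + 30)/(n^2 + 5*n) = n + 5 + 6/n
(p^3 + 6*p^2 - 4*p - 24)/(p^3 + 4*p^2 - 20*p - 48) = (p - 2)/(p - 4)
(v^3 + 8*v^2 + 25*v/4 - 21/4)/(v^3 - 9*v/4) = (2*v^2 + 13*v - 7)/(v*(2*v - 3))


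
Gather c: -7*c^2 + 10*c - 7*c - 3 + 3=-7*c^2 + 3*c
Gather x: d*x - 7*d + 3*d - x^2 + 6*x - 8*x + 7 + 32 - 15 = -4*d - x^2 + x*(d - 2) + 24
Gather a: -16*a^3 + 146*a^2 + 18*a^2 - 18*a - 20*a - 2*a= -16*a^3 + 164*a^2 - 40*a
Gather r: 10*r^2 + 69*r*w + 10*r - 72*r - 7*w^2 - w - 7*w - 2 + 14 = 10*r^2 + r*(69*w - 62) - 7*w^2 - 8*w + 12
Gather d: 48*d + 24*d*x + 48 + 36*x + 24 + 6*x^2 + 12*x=d*(24*x + 48) + 6*x^2 + 48*x + 72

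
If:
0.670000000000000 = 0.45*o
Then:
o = 1.49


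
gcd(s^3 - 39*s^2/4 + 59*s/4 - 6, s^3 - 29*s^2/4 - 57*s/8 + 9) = s^2 - 35*s/4 + 6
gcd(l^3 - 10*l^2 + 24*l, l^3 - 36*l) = l^2 - 6*l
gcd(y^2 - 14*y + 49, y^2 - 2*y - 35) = y - 7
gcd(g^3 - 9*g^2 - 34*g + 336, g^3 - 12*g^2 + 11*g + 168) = g^2 - 15*g + 56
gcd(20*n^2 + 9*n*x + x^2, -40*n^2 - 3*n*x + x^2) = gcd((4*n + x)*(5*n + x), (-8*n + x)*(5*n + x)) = 5*n + x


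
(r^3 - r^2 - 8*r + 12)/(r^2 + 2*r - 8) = (r^2 + r - 6)/(r + 4)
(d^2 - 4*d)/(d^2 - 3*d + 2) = d*(d - 4)/(d^2 - 3*d + 2)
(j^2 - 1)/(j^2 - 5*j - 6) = (j - 1)/(j - 6)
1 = 1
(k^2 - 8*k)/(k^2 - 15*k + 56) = k/(k - 7)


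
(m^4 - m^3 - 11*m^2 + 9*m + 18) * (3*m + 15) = 3*m^5 + 12*m^4 - 48*m^3 - 138*m^2 + 189*m + 270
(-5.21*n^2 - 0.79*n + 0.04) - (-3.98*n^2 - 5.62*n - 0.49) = -1.23*n^2 + 4.83*n + 0.53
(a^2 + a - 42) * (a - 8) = a^3 - 7*a^2 - 50*a + 336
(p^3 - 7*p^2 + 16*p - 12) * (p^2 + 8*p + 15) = p^5 + p^4 - 25*p^3 + 11*p^2 + 144*p - 180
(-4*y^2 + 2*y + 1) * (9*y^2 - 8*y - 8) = -36*y^4 + 50*y^3 + 25*y^2 - 24*y - 8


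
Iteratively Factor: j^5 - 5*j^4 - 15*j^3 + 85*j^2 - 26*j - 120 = (j - 5)*(j^4 - 15*j^2 + 10*j + 24) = (j - 5)*(j - 2)*(j^3 + 2*j^2 - 11*j - 12) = (j - 5)*(j - 2)*(j + 4)*(j^2 - 2*j - 3) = (j - 5)*(j - 3)*(j - 2)*(j + 4)*(j + 1)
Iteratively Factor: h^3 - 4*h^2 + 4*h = (h)*(h^2 - 4*h + 4) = h*(h - 2)*(h - 2)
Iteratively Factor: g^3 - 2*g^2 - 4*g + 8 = (g - 2)*(g^2 - 4) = (g - 2)*(g + 2)*(g - 2)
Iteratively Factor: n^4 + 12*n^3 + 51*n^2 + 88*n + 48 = (n + 4)*(n^3 + 8*n^2 + 19*n + 12) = (n + 3)*(n + 4)*(n^2 + 5*n + 4) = (n + 1)*(n + 3)*(n + 4)*(n + 4)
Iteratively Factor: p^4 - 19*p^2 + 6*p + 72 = (p - 3)*(p^3 + 3*p^2 - 10*p - 24) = (p - 3)*(p + 2)*(p^2 + p - 12) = (p - 3)^2*(p + 2)*(p + 4)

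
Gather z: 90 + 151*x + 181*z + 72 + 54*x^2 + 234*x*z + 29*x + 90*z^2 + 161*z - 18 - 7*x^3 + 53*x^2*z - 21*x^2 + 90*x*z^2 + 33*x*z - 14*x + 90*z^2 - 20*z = -7*x^3 + 33*x^2 + 166*x + z^2*(90*x + 180) + z*(53*x^2 + 267*x + 322) + 144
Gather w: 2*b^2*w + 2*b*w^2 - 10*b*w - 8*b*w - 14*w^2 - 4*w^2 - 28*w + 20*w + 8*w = w^2*(2*b - 18) + w*(2*b^2 - 18*b)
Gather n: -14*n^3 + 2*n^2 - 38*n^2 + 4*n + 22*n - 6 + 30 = -14*n^3 - 36*n^2 + 26*n + 24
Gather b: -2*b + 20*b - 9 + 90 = 18*b + 81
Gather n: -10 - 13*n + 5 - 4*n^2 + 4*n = -4*n^2 - 9*n - 5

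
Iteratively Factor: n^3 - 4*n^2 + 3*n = (n - 3)*(n^2 - n) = n*(n - 3)*(n - 1)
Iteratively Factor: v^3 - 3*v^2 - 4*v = (v - 4)*(v^2 + v) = (v - 4)*(v + 1)*(v)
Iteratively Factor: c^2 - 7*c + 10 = (c - 5)*(c - 2)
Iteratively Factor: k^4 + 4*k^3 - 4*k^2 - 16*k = (k + 4)*(k^3 - 4*k) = k*(k + 4)*(k^2 - 4) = k*(k + 2)*(k + 4)*(k - 2)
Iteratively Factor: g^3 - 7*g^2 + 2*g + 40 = (g - 4)*(g^2 - 3*g - 10) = (g - 5)*(g - 4)*(g + 2)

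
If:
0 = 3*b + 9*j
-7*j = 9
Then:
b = 27/7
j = -9/7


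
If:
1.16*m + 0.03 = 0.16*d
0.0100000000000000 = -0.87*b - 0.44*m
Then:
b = -0.505747126436782*m - 0.0114942528735632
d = 7.25*m + 0.1875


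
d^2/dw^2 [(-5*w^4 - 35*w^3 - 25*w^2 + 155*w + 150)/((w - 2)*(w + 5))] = -10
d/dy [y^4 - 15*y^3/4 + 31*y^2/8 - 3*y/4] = 4*y^3 - 45*y^2/4 + 31*y/4 - 3/4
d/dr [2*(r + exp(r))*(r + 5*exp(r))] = 12*r*exp(r) + 4*r + 20*exp(2*r) + 12*exp(r)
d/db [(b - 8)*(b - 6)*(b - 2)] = 3*b^2 - 32*b + 76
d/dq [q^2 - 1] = 2*q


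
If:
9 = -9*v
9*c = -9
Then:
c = -1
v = -1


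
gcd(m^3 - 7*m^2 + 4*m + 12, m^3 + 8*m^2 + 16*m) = 1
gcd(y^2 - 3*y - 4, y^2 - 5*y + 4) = y - 4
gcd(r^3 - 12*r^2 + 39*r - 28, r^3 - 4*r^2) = r - 4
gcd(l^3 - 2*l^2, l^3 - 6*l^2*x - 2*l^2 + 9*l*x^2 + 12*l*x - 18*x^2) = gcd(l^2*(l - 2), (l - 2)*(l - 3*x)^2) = l - 2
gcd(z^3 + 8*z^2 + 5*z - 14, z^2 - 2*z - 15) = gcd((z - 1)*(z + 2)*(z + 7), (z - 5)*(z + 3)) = 1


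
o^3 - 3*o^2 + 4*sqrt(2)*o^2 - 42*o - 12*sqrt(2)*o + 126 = (o - 3)*(o - 3*sqrt(2))*(o + 7*sqrt(2))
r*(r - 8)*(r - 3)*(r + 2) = r^4 - 9*r^3 + 2*r^2 + 48*r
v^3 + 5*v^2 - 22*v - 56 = (v - 4)*(v + 2)*(v + 7)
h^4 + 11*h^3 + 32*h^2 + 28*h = h*(h + 2)^2*(h + 7)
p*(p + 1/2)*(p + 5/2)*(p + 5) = p^4 + 8*p^3 + 65*p^2/4 + 25*p/4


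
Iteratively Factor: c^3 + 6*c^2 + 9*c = (c + 3)*(c^2 + 3*c) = c*(c + 3)*(c + 3)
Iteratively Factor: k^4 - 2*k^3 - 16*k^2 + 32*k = (k - 4)*(k^3 + 2*k^2 - 8*k) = (k - 4)*(k - 2)*(k^2 + 4*k) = k*(k - 4)*(k - 2)*(k + 4)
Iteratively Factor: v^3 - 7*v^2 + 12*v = (v)*(v^2 - 7*v + 12) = v*(v - 4)*(v - 3)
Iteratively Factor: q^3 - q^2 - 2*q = (q - 2)*(q^2 + q) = q*(q - 2)*(q + 1)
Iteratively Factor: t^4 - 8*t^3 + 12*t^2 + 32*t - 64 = (t - 4)*(t^3 - 4*t^2 - 4*t + 16) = (t - 4)*(t + 2)*(t^2 - 6*t + 8) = (t - 4)^2*(t + 2)*(t - 2)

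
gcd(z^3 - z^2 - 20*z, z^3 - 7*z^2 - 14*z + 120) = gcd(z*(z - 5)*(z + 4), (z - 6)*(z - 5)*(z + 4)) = z^2 - z - 20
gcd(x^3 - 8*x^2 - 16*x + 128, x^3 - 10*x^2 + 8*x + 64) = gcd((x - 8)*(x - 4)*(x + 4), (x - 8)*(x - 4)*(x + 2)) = x^2 - 12*x + 32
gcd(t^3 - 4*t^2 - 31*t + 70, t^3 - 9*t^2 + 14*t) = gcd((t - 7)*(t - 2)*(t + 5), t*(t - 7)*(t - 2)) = t^2 - 9*t + 14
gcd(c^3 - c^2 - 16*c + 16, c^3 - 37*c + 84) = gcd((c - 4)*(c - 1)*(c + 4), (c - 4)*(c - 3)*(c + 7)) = c - 4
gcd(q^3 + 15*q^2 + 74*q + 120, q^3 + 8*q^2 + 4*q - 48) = q^2 + 10*q + 24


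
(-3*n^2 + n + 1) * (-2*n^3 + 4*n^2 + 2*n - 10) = 6*n^5 - 14*n^4 - 4*n^3 + 36*n^2 - 8*n - 10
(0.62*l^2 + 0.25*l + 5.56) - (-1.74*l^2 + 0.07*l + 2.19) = 2.36*l^2 + 0.18*l + 3.37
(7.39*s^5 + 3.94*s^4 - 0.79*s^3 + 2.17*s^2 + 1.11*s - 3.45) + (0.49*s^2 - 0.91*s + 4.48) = 7.39*s^5 + 3.94*s^4 - 0.79*s^3 + 2.66*s^2 + 0.2*s + 1.03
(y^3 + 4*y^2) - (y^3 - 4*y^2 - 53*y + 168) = 8*y^2 + 53*y - 168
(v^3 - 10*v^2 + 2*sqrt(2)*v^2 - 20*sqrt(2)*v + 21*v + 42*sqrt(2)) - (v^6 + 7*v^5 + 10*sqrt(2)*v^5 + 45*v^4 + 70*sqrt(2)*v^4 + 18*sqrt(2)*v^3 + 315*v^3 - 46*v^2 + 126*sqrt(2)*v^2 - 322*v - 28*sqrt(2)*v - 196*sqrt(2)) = -v^6 - 10*sqrt(2)*v^5 - 7*v^5 - 70*sqrt(2)*v^4 - 45*v^4 - 314*v^3 - 18*sqrt(2)*v^3 - 124*sqrt(2)*v^2 + 36*v^2 + 8*sqrt(2)*v + 343*v + 238*sqrt(2)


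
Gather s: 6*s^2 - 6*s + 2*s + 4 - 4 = 6*s^2 - 4*s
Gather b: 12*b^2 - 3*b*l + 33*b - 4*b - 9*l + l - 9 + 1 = 12*b^2 + b*(29 - 3*l) - 8*l - 8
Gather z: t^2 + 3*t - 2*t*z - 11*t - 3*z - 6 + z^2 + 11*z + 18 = t^2 - 8*t + z^2 + z*(8 - 2*t) + 12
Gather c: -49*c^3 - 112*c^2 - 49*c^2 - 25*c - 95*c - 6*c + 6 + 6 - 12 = -49*c^3 - 161*c^2 - 126*c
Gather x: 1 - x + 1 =2 - x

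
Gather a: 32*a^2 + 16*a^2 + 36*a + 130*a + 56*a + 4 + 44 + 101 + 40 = 48*a^2 + 222*a + 189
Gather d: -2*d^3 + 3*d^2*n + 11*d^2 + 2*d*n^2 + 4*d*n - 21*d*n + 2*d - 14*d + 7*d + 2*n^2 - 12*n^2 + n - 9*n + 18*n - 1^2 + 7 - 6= -2*d^3 + d^2*(3*n + 11) + d*(2*n^2 - 17*n - 5) - 10*n^2 + 10*n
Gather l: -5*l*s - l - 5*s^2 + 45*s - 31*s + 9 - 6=l*(-5*s - 1) - 5*s^2 + 14*s + 3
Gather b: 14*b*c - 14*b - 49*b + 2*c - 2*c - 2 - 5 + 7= b*(14*c - 63)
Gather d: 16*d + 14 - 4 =16*d + 10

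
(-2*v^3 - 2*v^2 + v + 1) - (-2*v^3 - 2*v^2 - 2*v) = 3*v + 1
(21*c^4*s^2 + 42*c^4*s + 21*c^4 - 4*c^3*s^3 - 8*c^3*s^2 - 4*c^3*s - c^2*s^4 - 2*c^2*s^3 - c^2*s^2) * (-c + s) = -21*c^5*s^2 - 42*c^5*s - 21*c^5 + 25*c^4*s^3 + 50*c^4*s^2 + 25*c^4*s - 3*c^3*s^4 - 6*c^3*s^3 - 3*c^3*s^2 - c^2*s^5 - 2*c^2*s^4 - c^2*s^3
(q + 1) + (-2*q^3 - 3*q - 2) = -2*q^3 - 2*q - 1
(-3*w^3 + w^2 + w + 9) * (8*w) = -24*w^4 + 8*w^3 + 8*w^2 + 72*w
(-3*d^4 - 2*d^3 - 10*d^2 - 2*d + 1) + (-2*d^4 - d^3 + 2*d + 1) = -5*d^4 - 3*d^3 - 10*d^2 + 2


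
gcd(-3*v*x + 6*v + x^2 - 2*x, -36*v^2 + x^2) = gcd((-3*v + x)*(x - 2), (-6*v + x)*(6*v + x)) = 1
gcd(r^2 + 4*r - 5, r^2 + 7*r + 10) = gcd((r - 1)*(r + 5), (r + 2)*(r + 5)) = r + 5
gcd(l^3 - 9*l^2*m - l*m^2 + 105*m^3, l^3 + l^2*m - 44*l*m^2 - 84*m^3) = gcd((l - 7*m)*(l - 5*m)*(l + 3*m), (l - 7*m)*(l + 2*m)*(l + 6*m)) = l - 7*m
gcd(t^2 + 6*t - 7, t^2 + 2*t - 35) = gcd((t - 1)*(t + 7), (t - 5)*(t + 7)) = t + 7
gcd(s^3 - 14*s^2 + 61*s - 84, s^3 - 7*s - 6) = s - 3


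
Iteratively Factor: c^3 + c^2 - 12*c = (c)*(c^2 + c - 12) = c*(c + 4)*(c - 3)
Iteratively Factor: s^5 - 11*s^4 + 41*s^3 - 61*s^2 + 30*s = (s - 3)*(s^4 - 8*s^3 + 17*s^2 - 10*s) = s*(s - 3)*(s^3 - 8*s^2 + 17*s - 10) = s*(s - 3)*(s - 1)*(s^2 - 7*s + 10) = s*(s - 3)*(s - 2)*(s - 1)*(s - 5)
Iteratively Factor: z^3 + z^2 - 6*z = (z + 3)*(z^2 - 2*z) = z*(z + 3)*(z - 2)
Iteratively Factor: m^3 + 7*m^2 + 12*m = (m + 4)*(m^2 + 3*m) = (m + 3)*(m + 4)*(m)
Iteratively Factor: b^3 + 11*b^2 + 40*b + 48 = (b + 3)*(b^2 + 8*b + 16) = (b + 3)*(b + 4)*(b + 4)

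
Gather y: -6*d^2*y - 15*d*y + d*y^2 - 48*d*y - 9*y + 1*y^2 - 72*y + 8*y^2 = y^2*(d + 9) + y*(-6*d^2 - 63*d - 81)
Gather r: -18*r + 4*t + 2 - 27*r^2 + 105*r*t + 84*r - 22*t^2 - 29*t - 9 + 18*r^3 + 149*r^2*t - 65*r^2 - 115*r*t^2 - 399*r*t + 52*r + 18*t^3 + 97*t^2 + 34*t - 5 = 18*r^3 + r^2*(149*t - 92) + r*(-115*t^2 - 294*t + 118) + 18*t^3 + 75*t^2 + 9*t - 12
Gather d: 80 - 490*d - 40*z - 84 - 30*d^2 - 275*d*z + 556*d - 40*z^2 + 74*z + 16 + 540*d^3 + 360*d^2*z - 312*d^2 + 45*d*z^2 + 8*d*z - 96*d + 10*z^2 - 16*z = 540*d^3 + d^2*(360*z - 342) + d*(45*z^2 - 267*z - 30) - 30*z^2 + 18*z + 12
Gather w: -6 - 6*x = -6*x - 6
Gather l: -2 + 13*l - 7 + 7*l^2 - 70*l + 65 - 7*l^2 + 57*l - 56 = 0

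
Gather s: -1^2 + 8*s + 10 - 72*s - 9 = -64*s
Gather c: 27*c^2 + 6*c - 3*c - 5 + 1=27*c^2 + 3*c - 4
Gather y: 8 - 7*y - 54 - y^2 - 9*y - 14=-y^2 - 16*y - 60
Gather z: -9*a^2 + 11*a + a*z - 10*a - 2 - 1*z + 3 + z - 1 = -9*a^2 + a*z + a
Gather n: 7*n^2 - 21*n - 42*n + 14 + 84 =7*n^2 - 63*n + 98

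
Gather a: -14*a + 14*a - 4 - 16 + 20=0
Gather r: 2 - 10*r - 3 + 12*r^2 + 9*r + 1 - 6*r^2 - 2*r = 6*r^2 - 3*r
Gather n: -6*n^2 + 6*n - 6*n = -6*n^2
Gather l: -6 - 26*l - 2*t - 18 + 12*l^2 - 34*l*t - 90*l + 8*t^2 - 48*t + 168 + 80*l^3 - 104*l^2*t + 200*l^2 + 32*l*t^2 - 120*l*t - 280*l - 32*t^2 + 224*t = 80*l^3 + l^2*(212 - 104*t) + l*(32*t^2 - 154*t - 396) - 24*t^2 + 174*t + 144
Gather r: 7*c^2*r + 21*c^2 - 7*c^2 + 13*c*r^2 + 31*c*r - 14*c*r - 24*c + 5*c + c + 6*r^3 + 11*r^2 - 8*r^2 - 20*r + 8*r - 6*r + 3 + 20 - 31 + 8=14*c^2 - 18*c + 6*r^3 + r^2*(13*c + 3) + r*(7*c^2 + 17*c - 18)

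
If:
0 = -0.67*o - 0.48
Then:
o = -0.72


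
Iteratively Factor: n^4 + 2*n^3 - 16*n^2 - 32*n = (n + 4)*(n^3 - 2*n^2 - 8*n) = n*(n + 4)*(n^2 - 2*n - 8) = n*(n - 4)*(n + 4)*(n + 2)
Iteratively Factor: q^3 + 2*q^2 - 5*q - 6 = (q - 2)*(q^2 + 4*q + 3) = (q - 2)*(q + 3)*(q + 1)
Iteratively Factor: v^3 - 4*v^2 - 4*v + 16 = (v + 2)*(v^2 - 6*v + 8) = (v - 2)*(v + 2)*(v - 4)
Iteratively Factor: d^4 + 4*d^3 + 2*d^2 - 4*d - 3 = (d + 1)*(d^3 + 3*d^2 - d - 3) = (d - 1)*(d + 1)*(d^2 + 4*d + 3) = (d - 1)*(d + 1)*(d + 3)*(d + 1)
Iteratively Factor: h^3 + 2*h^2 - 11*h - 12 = (h - 3)*(h^2 + 5*h + 4) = (h - 3)*(h + 4)*(h + 1)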